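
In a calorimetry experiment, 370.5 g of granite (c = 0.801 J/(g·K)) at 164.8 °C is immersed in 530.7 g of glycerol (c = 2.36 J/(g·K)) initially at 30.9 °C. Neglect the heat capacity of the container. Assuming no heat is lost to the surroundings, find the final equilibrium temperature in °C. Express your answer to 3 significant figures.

Heat lost by granite = heat gained by glycerol.
(370.5)(0.801)(164.8 − T) = (530.7)(2.36)(T − 30.9)
296.7705 (164.8 − T) = 1252.452 (T − 30.9)
48908 − 296.7705 T = 1252.452 T − 38701
87609 = 1549.2225 T
T = 56.55 °C

T_f = 56.6 °C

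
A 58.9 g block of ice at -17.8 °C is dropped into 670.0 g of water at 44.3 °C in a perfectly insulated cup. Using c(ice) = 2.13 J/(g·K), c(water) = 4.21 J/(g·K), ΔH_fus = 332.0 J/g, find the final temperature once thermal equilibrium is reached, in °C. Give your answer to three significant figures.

T_f = 33.6 °C

Heat to bring ice to 0 °C and melt it: q₁ = 58.9×2.13×17.8 + 58.9×332.0 = 21788 J
Heat the water can supply cooling to 0 °C: 670.0×4.21×44.3 = 124957 J > q₁, so all ice melts.
Energy balance: 670.0×4.21×(44.3 − T) = 21788 + 58.9×4.21×(T − 0)
2820.7(44.3 − T) = 21788 + 247.969 T
124957 − 21788 = 3068.669 T
T = 103169 / 3068.669 = 33.62 °C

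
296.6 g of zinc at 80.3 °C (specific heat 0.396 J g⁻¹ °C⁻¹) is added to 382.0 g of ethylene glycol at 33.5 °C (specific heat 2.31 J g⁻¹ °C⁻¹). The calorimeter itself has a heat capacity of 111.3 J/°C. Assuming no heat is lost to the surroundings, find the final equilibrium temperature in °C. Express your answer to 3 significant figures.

T_f = 38.4 °C

Heat lost by zinc = heat gained by ethylene glycol + calorimeter.
(296.6)(0.396)(80.3 − T) = [(382.0)(2.31) + 111.3](T − 33.5)
117.4536 (80.3 − T) = 993.72 (T − 33.5)
9431.5 − 117.4536 T = 993.72 T − 33290
42721.5 = 1111.1736 T
T = 38.447 °C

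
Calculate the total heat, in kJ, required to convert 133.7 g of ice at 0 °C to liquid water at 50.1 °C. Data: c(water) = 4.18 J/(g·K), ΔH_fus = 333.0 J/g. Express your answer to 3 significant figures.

q1 (melt at 0 °C): 133.7 × 333.0 = 44522 J
q2 (heat water 0.0→50.1 °C): 133.7 × 4.18 × 50.1 = 27999 J
Total: 44522 + 27999 = 72521 J = 72.5 kJ

q = 72.5 kJ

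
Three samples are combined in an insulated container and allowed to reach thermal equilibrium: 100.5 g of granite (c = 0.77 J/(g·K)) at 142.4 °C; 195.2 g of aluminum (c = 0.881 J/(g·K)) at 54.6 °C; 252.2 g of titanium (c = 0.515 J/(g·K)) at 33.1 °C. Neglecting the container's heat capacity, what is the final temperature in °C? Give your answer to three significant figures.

Σ mᵢcᵢ(T − Tᵢ) = 0  ⇒  T = Σ mᵢcᵢTᵢ / Σ mᵢcᵢ
Σ mᵢcᵢ = 100.5×0.77 + 195.2×0.881 + 252.2×0.515 = 379.2392
Σ mᵢcᵢTᵢ = 77.385×142.4 + 171.9712×54.6 + 129.883×33.1 = 24708
T = 24708 / 379.2392 = 65.15 °C

T_f = 65.2 °C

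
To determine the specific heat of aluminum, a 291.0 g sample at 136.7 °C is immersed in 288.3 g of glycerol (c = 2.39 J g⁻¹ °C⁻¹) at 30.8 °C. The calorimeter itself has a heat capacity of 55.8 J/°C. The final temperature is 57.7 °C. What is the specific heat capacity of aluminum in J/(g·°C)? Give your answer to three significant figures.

q_gained = (288.3 × 2.39 + 55.8) × (57.7 − 30.8) = 20040 J
q_lost = 291.0 × c × (136.7 − 57.7) = 22989 c
Set equal: c = 20040 / 22989 = 0.872 J/(g·°C)

c = 0.872 J/(g·°C)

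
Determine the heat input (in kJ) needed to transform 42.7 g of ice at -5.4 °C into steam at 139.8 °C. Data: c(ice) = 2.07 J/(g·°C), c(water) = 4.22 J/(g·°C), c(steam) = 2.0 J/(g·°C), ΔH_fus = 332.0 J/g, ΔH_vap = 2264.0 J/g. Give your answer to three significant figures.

q1 (heat ice -5.4→0.0 °C): 42.7 × 2.07 × 5.4 = 477 J
q2 (melt at 0 °C): 42.7 × 332.0 = 14176 J
q3 (heat water 0.0→100.0 °C): 42.7 × 4.22 × 100.0 = 18019 J
q4 (vaporize at 100 °C): 42.7 × 2264.0 = 96673 J
q5 (heat steam 100.0→139.8 °C): 42.7 × 2.0 × 39.8 = 3399 J
Total: 477 + 14176 + 18019 + 96673 + 3399 = 132744 J = 133 kJ

q = 133 kJ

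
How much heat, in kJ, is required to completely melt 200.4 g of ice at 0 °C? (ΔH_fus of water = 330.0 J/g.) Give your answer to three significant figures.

q = 66.1 kJ

q = m × ΔH_fus = 200.4 × 330.0 = 66130 J = 66.1 kJ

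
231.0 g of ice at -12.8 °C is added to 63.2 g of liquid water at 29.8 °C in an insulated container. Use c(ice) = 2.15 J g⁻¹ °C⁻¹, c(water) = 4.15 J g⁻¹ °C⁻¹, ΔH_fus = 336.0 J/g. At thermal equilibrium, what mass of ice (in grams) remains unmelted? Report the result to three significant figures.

m_ice remaining = 227 g

Heat to warm all ice to 0 °C: 231.0×2.15×12.8 = 6357.1 J
Heat released by water cooling to 0 °C: 63.2×4.15×29.8 = 7815.9 J
7815.9 J < 6357.1 + 231.0×336.0 = 83973.1 J, so not all ice melts; final T = 0 °C.
Heat left for melting: 7815.9 − 6357.1 = 1458.8 J
Mass melted = 1458.8 / 336.0 = 4.342 g
Ice remaining = 231.0 − 4.342 = 226.658 g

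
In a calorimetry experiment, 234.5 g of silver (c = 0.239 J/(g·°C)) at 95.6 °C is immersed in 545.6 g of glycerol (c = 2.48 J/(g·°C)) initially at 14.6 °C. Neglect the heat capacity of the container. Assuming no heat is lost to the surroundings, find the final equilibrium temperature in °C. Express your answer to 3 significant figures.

Heat lost by silver = heat gained by glycerol.
(234.5)(0.239)(95.6 − T) = (545.6)(2.48)(T − 14.6)
56.0455 (95.6 − T) = 1353.088 (T − 14.6)
5357.9 − 56.0455 T = 1353.088 T − 19755
25112.9 = 1409.1335 T
T = 17.82 °C

T_f = 17.8 °C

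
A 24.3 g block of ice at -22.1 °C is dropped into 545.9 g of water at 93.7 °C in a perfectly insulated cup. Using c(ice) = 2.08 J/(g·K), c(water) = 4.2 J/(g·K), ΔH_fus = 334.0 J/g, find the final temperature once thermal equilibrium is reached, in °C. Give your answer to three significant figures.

Heat to bring ice to 0 °C and melt it: q₁ = 24.3×2.08×22.1 + 24.3×334.0 = 9233.2 J
Heat the water can supply cooling to 0 °C: 545.9×4.2×93.7 = 214833 J > q₁, so all ice melts.
Energy balance: 545.9×4.2×(93.7 − T) = 9233.2 + 24.3×4.2×(T − 0)
2292.78(93.7 − T) = 9233.2 + 102.06 T
214833 − 9233.2 = 2394.84 T
T = 205599.8 / 2394.84 = 85.85 °C

T_f = 85.9 °C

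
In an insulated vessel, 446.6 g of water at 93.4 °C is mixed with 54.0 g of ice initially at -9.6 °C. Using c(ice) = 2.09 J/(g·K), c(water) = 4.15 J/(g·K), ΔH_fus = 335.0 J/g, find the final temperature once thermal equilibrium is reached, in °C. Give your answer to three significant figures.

Heat to bring ice to 0 °C and melt it: q₁ = 54.0×2.09×9.6 + 54.0×335.0 = 19173 J
Heat the water can supply cooling to 0 °C: 446.6×4.15×93.4 = 173107 J > q₁, so all ice melts.
Energy balance: 446.6×4.15×(93.4 − T) = 19173 + 54.0×4.15×(T − 0)
1853.39(93.4 − T) = 19173 + 224.1 T
173107 − 19173 = 2077.49 T
T = 153934 / 2077.49 = 74.10 °C

T_f = 74.1 °C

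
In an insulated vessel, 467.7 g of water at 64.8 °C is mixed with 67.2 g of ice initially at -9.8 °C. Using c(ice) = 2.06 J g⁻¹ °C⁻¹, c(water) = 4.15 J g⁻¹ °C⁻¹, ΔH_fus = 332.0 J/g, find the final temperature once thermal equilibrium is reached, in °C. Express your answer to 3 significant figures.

Heat to bring ice to 0 °C and melt it: q₁ = 67.2×2.06×9.8 + 67.2×332.0 = 23667 J
Heat the water can supply cooling to 0 °C: 467.7×4.15×64.8 = 125774 J > q₁, so all ice melts.
Energy balance: 467.7×4.15×(64.8 − T) = 23667 + 67.2×4.15×(T − 0)
1940.955(64.8 − T) = 23667 + 278.88 T
125774 − 23667 = 2219.835 T
T = 102107 / 2219.835 = 46.00 °C

T_f = 46.0 °C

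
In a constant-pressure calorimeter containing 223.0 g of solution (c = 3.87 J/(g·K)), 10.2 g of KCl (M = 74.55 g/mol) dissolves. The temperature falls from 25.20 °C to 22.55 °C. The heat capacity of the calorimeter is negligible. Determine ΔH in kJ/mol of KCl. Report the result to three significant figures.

ΔH = 16.7 kJ/mol

|ΔT| = |22.55 − 25.20| = 2.65 °C
|q_surr| = (223.0 × 3.87) × 2.65 = 863.01 × 2.65 = 2287 J
n(KCl) = 10.2 / 74.55 = 0.1368 mol
Temperature fell, so q_rxn = +|q_surr| = 2.287 kJ
ΔH = q_rxn / n = 16.72 kJ/mol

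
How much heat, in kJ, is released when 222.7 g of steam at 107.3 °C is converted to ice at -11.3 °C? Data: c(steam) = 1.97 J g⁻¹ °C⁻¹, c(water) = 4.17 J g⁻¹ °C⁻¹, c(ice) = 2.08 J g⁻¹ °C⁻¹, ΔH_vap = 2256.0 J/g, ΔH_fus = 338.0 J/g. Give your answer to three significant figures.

q = 679 kJ

q1 (cool steam 107.3→100 °C): 222.7 × 1.97 × 7.3 = 3203 J
q2 (condense at 100 °C): 222.7 × 2256.0 = 502411 J
q3 (cool water 100→0 °C): 222.7 × 4.17 × 100.0 = 92866 J
q4 (freeze at 0 °C): 222.7 × 338.0 = 75273 J
q5 (cool ice 0→-11.3 °C): 222.7 × 2.08 × 11.3 = 5234 J
Total: 3203 + 502411 + 92866 + 75273 + 5234 = 678987 J = 679 kJ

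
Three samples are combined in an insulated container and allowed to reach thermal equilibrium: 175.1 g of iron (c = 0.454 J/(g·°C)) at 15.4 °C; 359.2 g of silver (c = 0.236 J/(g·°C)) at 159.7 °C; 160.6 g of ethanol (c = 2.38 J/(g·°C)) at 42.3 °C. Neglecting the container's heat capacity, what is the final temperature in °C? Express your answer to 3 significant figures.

T_f = 56.6 °C

Σ mᵢcᵢ(T − Tᵢ) = 0  ⇒  T = Σ mᵢcᵢTᵢ / Σ mᵢcᵢ
Σ mᵢcᵢ = 175.1×0.454 + 359.2×0.236 + 160.6×2.38 = 546.4946
Σ mᵢcᵢTᵢ = 79.4954×15.4 + 84.7712×159.7 + 382.228×42.3 = 30930
T = 30930 / 546.4946 = 56.60 °C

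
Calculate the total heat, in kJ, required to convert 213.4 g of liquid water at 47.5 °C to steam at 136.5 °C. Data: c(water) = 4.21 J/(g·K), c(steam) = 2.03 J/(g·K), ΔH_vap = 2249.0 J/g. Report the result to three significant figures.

q1 (heat water 47.5→100.0 °C): 213.4 × 4.21 × 52.5 = 47167 J
q2 (vaporize at 100 °C): 213.4 × 2249.0 = 479937 J
q3 (heat steam 100.0→136.5 °C): 213.4 × 2.03 × 36.5 = 15812 J
Total: 47167 + 479937 + 15812 = 542916 J = 543 kJ

q = 543 kJ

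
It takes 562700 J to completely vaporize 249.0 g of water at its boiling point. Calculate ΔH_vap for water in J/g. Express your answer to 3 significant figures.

ΔH_vap = 2260 J/g

ΔH_vap = q / m = 562700 / 249.0 = 2260 J/g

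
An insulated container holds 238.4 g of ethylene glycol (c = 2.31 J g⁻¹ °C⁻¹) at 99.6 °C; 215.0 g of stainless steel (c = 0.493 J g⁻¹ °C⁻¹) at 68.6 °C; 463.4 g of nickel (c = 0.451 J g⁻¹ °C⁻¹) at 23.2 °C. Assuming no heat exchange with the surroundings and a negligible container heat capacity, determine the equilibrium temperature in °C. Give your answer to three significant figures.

T_f = 77.4 °C

Σ mᵢcᵢ(T − Tᵢ) = 0  ⇒  T = Σ mᵢcᵢTᵢ / Σ mᵢcᵢ
Σ mᵢcᵢ = 238.4×2.31 + 215.0×0.493 + 463.4×0.451 = 865.6924
Σ mᵢcᵢTᵢ = 550.704×99.6 + 105.995×68.6 + 208.9934×23.2 = 66970
T = 66970 / 865.6924 = 77.36 °C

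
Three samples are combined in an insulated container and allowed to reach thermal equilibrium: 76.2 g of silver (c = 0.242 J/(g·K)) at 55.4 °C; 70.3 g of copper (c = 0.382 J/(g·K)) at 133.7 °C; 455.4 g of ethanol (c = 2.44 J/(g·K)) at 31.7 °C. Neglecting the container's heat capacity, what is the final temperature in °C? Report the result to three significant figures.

Σ mᵢcᵢ(T − Tᵢ) = 0  ⇒  T = Σ mᵢcᵢTᵢ / Σ mᵢcᵢ
Σ mᵢcᵢ = 76.2×0.242 + 70.3×0.382 + 455.4×2.44 = 1156.4710
Σ mᵢcᵢTᵢ = 18.4404×55.4 + 26.8546×133.7 + 1111.176×31.7 = 39836
T = 39836 / 1156.4710 = 34.446 °C

T_f = 34.4 °C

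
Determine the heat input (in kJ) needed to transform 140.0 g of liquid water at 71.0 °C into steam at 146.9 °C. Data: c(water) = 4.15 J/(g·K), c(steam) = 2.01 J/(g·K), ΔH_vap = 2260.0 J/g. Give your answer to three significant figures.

q1 (heat water 71.0→100.0 °C): 140.0 × 4.15 × 29.0 = 16849 J
q2 (vaporize at 100 °C): 140.0 × 2260.0 = 316400 J
q3 (heat steam 100.0→146.9 °C): 140.0 × 2.01 × 46.9 = 13198 J
Total: 16849 + 316400 + 13198 = 346447 J = 346 kJ

q = 346 kJ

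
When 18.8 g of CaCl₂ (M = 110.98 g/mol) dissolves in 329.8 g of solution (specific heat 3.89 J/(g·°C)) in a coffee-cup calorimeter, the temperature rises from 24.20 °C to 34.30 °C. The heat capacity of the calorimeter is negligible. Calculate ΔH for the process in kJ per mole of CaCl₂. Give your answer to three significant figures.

|ΔT| = |34.30 − 24.20| = 10.10 °C
|q_surr| = (329.8 × 3.89) × 10.10 = 1282.922 × 10.10 = 12960 J
n(CaCl₂) = 18.8 / 110.98 = 0.1694 mol
Temperature rose, so q_rxn = −|q_surr| = -12.96 kJ
ΔH = q_rxn / n = -76.51 kJ/mol

ΔH = -76.5 kJ/mol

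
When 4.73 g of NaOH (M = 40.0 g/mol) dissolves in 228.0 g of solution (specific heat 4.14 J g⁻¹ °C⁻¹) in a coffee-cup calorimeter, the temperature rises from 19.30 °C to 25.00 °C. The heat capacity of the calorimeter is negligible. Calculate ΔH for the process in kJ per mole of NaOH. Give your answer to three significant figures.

ΔH = -45.5 kJ/mol

|ΔT| = |25.00 − 19.30| = 5.70 °C
|q_surr| = (228.0 × 4.14) × 5.70 = 943.92 × 5.70 = 5380 J
n(NaOH) = 4.73 / 40.0 = 0.1183 mol
Temperature rose, so q_rxn = −|q_surr| = -5.380 kJ
ΔH = q_rxn / n = -45.48 kJ/mol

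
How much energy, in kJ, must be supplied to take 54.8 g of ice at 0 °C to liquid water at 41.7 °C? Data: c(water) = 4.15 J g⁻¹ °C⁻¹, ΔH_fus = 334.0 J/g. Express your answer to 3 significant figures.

q1 (melt at 0 °C): 54.8 × 334.0 = 18303 J
q2 (heat water 0.0→41.7 °C): 54.8 × 4.15 × 41.7 = 9483 J
Total: 18303 + 9483 = 27786 J = 27.8 kJ

q = 27.8 kJ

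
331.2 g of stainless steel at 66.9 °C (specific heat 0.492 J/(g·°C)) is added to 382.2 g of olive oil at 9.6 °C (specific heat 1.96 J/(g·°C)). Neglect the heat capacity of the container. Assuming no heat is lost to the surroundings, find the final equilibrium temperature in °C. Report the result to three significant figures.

Heat lost by stainless steel = heat gained by olive oil.
(331.2)(0.492)(66.9 − T) = (382.2)(1.96)(T − 9.6)
162.9504 (66.9 − T) = 749.112 (T − 9.6)
10901 − 162.9504 T = 749.112 T − 7191.5
18092.5 = 912.0624 T
T = 19.84 °C

T_f = 19.8 °C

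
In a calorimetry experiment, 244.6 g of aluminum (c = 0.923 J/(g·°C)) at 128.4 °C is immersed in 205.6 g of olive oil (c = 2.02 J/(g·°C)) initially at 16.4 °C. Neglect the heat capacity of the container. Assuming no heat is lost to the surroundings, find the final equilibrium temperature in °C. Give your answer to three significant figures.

T_f = 55.8 °C

Heat lost by aluminum = heat gained by olive oil.
(244.6)(0.923)(128.4 − T) = (205.6)(2.02)(T − 16.4)
225.7658 (128.4 − T) = 415.312 (T − 16.4)
28988 − 225.7658 T = 415.312 T − 6811.1
35799.1 = 641.0778 T
T = 55.84 °C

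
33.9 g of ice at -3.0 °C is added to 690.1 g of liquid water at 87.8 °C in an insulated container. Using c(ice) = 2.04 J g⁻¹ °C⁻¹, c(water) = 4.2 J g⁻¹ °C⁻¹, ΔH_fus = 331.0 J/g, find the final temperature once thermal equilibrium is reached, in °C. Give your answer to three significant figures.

T_f = 79.9 °C

Heat to bring ice to 0 °C and melt it: q₁ = 33.9×2.04×3.0 + 33.9×331.0 = 11428 J
Heat the water can supply cooling to 0 °C: 690.1×4.2×87.8 = 254481 J > q₁, so all ice melts.
Energy balance: 690.1×4.2×(87.8 − T) = 11428 + 33.9×4.2×(T − 0)
2898.42(87.8 − T) = 11428 + 142.38 T
254481 − 11428 = 3040.80 T
T = 243053 / 3040.80 = 79.93 °C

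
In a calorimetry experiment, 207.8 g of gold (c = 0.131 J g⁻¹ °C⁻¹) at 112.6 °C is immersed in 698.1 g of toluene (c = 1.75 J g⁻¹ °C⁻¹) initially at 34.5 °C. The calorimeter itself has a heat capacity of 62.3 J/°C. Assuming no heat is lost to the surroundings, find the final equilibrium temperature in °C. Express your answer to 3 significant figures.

T_f = 36.1 °C

Heat lost by gold = heat gained by toluene + calorimeter.
(207.8)(0.131)(112.6 − T) = [(698.1)(1.75) + 62.3](T − 34.5)
27.2218 (112.6 − T) = 1283.975 (T − 34.5)
3065.2 − 27.2218 T = 1283.975 T − 44297
47362.2 = 1311.1968 T
T = 36.12 °C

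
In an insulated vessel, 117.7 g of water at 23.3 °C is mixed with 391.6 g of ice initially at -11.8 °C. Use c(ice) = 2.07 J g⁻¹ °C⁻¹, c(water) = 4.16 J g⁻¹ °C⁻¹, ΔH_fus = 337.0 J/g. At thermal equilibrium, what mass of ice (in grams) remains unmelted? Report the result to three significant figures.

Heat to warm all ice to 0 °C: 391.6×2.07×11.8 = 9565.2 J
Heat released by water cooling to 0 °C: 117.7×4.16×23.3 = 11408 J
11408 J < 9565.2 + 391.6×337.0 = 141534.4 J, so not all ice melts; final T = 0 °C.
Heat left for melting: 11408 − 9565.2 = 1842.8 J
Mass melted = 1842.8 / 337.0 = 5.468 g
Ice remaining = 391.6 − 5.468 = 386.132 g

m_ice remaining = 386 g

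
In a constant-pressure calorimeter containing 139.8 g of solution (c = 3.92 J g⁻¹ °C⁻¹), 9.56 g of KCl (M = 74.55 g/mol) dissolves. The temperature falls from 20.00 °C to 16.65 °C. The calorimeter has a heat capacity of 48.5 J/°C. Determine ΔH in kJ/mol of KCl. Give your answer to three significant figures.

ΔH = 15.6 kJ/mol

|ΔT| = |16.65 − 20.00| = 3.35 °C
|q_surr| = (139.8 × 3.92 + 48.5) × 3.35 = 596.516 × 3.35 = 1998 J
n(KCl) = 9.56 / 74.55 = 0.1282 mol
Temperature fell, so q_rxn = +|q_surr| = 1.998 kJ
ΔH = q_rxn / n = 15.59 kJ/mol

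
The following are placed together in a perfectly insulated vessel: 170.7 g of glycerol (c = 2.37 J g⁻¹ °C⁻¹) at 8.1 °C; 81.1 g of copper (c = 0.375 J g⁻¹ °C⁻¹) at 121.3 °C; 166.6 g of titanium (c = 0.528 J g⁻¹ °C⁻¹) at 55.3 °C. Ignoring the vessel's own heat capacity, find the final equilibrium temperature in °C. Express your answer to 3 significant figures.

T_f = 22.6 °C

Σ mᵢcᵢ(T − Tᵢ) = 0  ⇒  T = Σ mᵢcᵢTᵢ / Σ mᵢcᵢ
Σ mᵢcᵢ = 170.7×2.37 + 81.1×0.375 + 166.6×0.528 = 522.9363
Σ mᵢcᵢTᵢ = 404.559×8.1 + 30.4125×121.3 + 87.9648×55.3 = 11830
T = 11830 / 522.9363 = 22.62 °C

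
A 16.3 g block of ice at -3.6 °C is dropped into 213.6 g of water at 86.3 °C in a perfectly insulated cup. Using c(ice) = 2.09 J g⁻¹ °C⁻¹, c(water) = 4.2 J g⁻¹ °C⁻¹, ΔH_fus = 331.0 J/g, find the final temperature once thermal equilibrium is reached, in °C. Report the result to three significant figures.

T_f = 74.5 °C

Heat to bring ice to 0 °C and melt it: q₁ = 16.3×2.09×3.6 + 16.3×331.0 = 5517.9 J
Heat the water can supply cooling to 0 °C: 213.6×4.2×86.3 = 77421.5 J > q₁, so all ice melts.
Energy balance: 213.6×4.2×(86.3 − T) = 5517.9 + 16.3×4.2×(T − 0)
897.12(86.3 − T) = 5517.9 + 68.46 T
77421.5 − 5517.9 = 965.58 T
T = 71903.6 / 965.58 = 74.47 °C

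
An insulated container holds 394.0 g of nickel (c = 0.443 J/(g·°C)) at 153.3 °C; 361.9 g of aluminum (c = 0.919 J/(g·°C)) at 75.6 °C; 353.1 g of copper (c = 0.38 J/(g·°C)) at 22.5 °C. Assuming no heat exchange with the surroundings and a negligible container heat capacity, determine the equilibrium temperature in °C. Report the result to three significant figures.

T_f = 85.6 °C

Σ mᵢcᵢ(T − Tᵢ) = 0  ⇒  T = Σ mᵢcᵢTᵢ / Σ mᵢcᵢ
Σ mᵢcᵢ = 394.0×0.443 + 361.9×0.919 + 353.1×0.38 = 641.3061
Σ mᵢcᵢTᵢ = 174.542×153.3 + 332.5861×75.6 + 134.178×22.5 = 54920
T = 54920 / 641.3061 = 85.64 °C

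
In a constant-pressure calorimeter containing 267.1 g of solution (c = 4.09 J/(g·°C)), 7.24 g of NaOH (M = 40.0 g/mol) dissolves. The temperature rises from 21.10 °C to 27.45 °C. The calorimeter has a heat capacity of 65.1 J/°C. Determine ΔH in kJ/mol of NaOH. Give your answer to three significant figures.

ΔH = -40.6 kJ/mol

|ΔT| = |27.45 − 21.10| = 6.35 °C
|q_surr| = (267.1 × 4.09 + 65.1) × 6.35 = 1157.539 × 6.35 = 7350 J
n(NaOH) = 7.24 / 40.0 = 0.1810 mol
Temperature rose, so q_rxn = −|q_surr| = -7.350 kJ
ΔH = q_rxn / n = -40.61 kJ/mol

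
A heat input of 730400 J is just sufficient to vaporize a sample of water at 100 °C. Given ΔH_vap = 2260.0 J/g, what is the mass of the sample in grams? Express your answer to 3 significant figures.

m = q / ΔH_vap = 730400 J / 2260.0 J/g = 323 g

m = 323 g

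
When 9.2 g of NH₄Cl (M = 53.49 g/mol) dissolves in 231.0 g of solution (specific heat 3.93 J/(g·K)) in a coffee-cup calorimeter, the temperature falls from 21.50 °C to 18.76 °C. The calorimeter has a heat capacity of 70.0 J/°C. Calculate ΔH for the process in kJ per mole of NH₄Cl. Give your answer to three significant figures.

ΔH = 15.6 kJ/mol

|ΔT| = |18.76 − 21.50| = 2.74 °C
|q_surr| = (231.0 × 3.93 + 70.0) × 2.74 = 977.83 × 2.74 = 2679 J
n(NH₄Cl) = 9.2 / 53.49 = 0.1720 mol
Temperature fell, so q_rxn = +|q_surr| = 2.679 kJ
ΔH = q_rxn / n = 15.58 kJ/mol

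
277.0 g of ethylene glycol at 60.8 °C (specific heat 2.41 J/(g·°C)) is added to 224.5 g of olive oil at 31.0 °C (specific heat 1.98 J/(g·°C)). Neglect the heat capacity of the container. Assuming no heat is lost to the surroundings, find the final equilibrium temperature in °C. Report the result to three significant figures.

Heat lost by ethylene glycol = heat gained by olive oil.
(277.0)(2.41)(60.8 − T) = (224.5)(1.98)(T − 31.0)
667.57 (60.8 − T) = 444.51 (T − 31.0)
40588 − 667.57 T = 444.51 T − 13780
54368 = 1112.08 T
T = 48.89 °C

T_f = 48.9 °C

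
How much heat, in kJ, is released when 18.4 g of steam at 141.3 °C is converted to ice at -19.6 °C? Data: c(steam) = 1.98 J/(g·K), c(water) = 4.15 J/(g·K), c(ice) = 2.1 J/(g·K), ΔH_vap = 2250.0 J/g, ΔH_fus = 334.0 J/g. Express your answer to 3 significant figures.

q1 (cool steam 141.3→100 °C): 18.4 × 1.98 × 41.3 = 1505 J
q2 (condense at 100 °C): 18.4 × 2250.0 = 41400 J
q3 (cool water 100→0 °C): 18.4 × 4.15 × 100.0 = 7636 J
q4 (freeze at 0 °C): 18.4 × 334.0 = 6146 J
q5 (cool ice 0→-19.6 °C): 18.4 × 2.1 × 19.6 = 757 J
Total: 1505 + 41400 + 7636 + 6146 + 757 = 57444 J = 57.4 kJ

q = 57.4 kJ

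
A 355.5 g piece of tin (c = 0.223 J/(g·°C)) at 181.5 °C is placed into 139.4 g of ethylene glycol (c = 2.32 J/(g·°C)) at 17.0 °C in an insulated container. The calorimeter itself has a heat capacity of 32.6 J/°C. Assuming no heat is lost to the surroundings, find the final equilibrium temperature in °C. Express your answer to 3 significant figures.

T_f = 47.0 °C

Heat lost by tin = heat gained by ethylene glycol + calorimeter.
(355.5)(0.223)(181.5 − T) = [(139.4)(2.32) + 32.6](T − 17.0)
79.2765 (181.5 − T) = 356.008 (T − 17.0)
14389 − 79.2765 T = 356.008 T − 6052.1
20441.1 = 435.2845 T
T = 46.96 °C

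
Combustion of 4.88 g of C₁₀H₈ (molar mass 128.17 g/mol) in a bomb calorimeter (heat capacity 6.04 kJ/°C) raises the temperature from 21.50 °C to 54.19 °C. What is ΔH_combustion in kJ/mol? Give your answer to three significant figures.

ΔH = -5190 kJ/mol

ΔT = 54.19 − 21.50 = 32.69 °C
q_cal = C_cal × ΔT = 6.04 × 32.69 = 197.4476 kJ
n = 4.88 / 128.17 = 0.03807 mol
q_rxn = −q_cal = -197.4476 kJ
ΔH = -197.4476 / 0.03807 = -5186 kJ/mol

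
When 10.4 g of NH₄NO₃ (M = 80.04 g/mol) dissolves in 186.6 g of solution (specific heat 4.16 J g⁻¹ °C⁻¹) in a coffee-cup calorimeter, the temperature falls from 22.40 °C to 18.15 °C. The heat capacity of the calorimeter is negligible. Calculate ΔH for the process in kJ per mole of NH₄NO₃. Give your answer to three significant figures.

ΔH = 25.4 kJ/mol

|ΔT| = |18.15 − 22.40| = 4.25 °C
|q_surr| = (186.6 × 4.16) × 4.25 = 776.256 × 4.25 = 3299 J
n(NH₄NO₃) = 10.4 / 80.04 = 0.1299 mol
Temperature fell, so q_rxn = +|q_surr| = 3.299 kJ
ΔH = q_rxn / n = 25.40 kJ/mol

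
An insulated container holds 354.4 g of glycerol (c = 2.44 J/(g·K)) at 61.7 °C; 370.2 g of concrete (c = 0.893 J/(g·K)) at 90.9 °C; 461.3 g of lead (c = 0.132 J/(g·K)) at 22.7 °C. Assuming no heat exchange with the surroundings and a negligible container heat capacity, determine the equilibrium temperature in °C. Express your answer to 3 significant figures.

Σ mᵢcᵢ(T − Tᵢ) = 0  ⇒  T = Σ mᵢcᵢTᵢ / Σ mᵢcᵢ
Σ mᵢcᵢ = 354.4×2.44 + 370.2×0.893 + 461.3×0.132 = 1256.2162
Σ mᵢcᵢTᵢ = 864.736×61.7 + 330.5886×90.9 + 60.8916×22.7 = 84787
T = 84787 / 1256.2162 = 67.49 °C

T_f = 67.5 °C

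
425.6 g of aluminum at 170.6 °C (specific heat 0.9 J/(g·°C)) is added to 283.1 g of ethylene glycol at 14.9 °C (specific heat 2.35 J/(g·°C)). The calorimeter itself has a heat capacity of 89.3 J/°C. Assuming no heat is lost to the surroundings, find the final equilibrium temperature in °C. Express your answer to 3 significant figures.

Heat lost by aluminum = heat gained by ethylene glycol + calorimeter.
(425.6)(0.9)(170.6 − T) = [(283.1)(2.35) + 89.3](T − 14.9)
383.04 (170.6 − T) = 754.585 (T − 14.9)
65347 − 383.04 T = 754.585 T − 11243
76590 = 1137.625 T
T = 67.32 °C

T_f = 67.3 °C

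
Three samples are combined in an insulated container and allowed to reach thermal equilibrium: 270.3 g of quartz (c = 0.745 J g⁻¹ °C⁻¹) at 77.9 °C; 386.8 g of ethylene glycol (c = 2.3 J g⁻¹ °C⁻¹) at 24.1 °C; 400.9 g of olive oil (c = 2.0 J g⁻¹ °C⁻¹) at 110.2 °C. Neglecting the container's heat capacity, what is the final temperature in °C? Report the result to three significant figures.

Σ mᵢcᵢ(T − Tᵢ) = 0  ⇒  T = Σ mᵢcᵢTᵢ / Σ mᵢcᵢ
Σ mᵢcᵢ = 270.3×0.745 + 386.8×2.3 + 400.9×2.0 = 1892.8135
Σ mᵢcᵢTᵢ = 201.3735×77.9 + 889.64×24.1 + 801.8×110.2 = 125490
T = 125490 / 1892.8135 = 66.30 °C

T_f = 66.3 °C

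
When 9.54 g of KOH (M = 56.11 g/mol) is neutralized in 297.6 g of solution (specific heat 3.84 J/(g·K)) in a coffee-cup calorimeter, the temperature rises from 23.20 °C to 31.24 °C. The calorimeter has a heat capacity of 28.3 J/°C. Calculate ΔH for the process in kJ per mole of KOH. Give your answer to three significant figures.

ΔH = -55.4 kJ/mol

|ΔT| = |31.24 − 23.20| = 8.04 °C
|q_surr| = (297.6 × 3.84 + 28.3) × 8.04 = 1171.084 × 8.04 = 9416 J
n(KOH) = 9.54 / 56.11 = 0.1700 mol
Temperature rose, so q_rxn = −|q_surr| = -9.416 kJ
ΔH = q_rxn / n = -55.39 kJ/mol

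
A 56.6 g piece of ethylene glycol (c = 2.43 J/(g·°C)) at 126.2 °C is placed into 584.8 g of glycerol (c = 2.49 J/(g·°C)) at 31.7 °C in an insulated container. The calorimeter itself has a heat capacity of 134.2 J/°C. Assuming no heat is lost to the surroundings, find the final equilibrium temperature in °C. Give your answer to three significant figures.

T_f = 39.2 °C

Heat lost by ethylene glycol = heat gained by glycerol + calorimeter.
(56.6)(2.43)(126.2 − T) = [(584.8)(2.49) + 134.2](T − 31.7)
137.538 (126.2 − T) = 1590.352 (T − 31.7)
17357 − 137.538 T = 1590.352 T − 50414
67771 = 1727.890 T
T = 39.22 °C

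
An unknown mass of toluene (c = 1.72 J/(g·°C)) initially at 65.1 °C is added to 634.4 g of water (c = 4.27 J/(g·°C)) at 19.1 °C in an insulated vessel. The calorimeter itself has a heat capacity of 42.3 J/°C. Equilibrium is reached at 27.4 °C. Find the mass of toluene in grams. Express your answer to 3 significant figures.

m = 352 g

q_gained = (634.4 × 4.27 + 42.3) × (27.4 − 19.1) = 22830 J
q_lost = m × 1.72 × (65.1 − 27.4) = 64.844 m
m = 22830 / 64.844 = 352 g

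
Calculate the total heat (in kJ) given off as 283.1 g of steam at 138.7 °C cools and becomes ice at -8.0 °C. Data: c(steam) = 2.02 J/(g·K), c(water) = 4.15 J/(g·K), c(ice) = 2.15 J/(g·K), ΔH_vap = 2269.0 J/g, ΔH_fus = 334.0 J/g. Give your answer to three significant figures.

q1 (cool steam 138.7→100 °C): 283.1 × 2.02 × 38.7 = 22131 J
q2 (condense at 100 °C): 283.1 × 2269.0 = 642354 J
q3 (cool water 100→0 °C): 283.1 × 4.15 × 100.0 = 117487 J
q4 (freeze at 0 °C): 283.1 × 334.0 = 94555 J
q5 (cool ice 0→-8.0 °C): 283.1 × 2.15 × 8.0 = 4869 J
Total: 22131 + 642354 + 117487 + 94555 + 4869 = 881396 J = 881 kJ

q = 881 kJ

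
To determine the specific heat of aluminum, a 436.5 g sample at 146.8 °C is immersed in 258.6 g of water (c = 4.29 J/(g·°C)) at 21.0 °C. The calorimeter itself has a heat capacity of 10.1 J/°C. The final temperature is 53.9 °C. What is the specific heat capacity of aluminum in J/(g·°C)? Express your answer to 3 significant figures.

q_gained = (258.6 × 4.29 + 10.1) × (53.9 − 21.0) = 36830 J
q_lost = 436.5 × c × (146.8 − 53.9) = 40550.85 c
Set equal: c = 36830 / 40550.85 = 0.908 J/(g·°C)

c = 0.908 J/(g·°C)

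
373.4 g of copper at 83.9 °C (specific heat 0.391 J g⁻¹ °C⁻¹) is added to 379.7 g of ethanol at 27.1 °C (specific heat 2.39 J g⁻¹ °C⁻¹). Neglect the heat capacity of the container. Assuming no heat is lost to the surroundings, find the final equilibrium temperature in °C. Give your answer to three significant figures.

T_f = 35.0 °C

Heat lost by copper = heat gained by ethanol.
(373.4)(0.391)(83.9 − T) = (379.7)(2.39)(T − 27.1)
145.9994 (83.9 − T) = 907.483 (T − 27.1)
12249 − 145.9994 T = 907.483 T − 24593
36842 = 1053.4824 T
T = 34.97 °C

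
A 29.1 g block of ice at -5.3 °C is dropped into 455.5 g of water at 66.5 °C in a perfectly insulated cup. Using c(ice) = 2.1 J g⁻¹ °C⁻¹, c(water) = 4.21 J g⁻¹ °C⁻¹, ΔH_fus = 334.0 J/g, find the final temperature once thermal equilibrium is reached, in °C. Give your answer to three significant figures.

T_f = 57.6 °C

Heat to bring ice to 0 °C and melt it: q₁ = 29.1×2.1×5.3 + 29.1×334.0 = 10043 J
Heat the water can supply cooling to 0 °C: 455.5×4.21×66.5 = 127524 J > q₁, so all ice melts.
Energy balance: 455.5×4.21×(66.5 − T) = 10043 + 29.1×4.21×(T − 0)
1917.655(66.5 − T) = 10043 + 122.511 T
127524 − 10043 = 2040.166 T
T = 117481 / 2040.166 = 57.58 °C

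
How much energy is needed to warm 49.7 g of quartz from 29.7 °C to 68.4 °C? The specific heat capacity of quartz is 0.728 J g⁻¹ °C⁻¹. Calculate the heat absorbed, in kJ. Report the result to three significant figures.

q = 1.40 kJ

q = m c ΔT = 49.7 × 0.728 × (68.4 − 29.7)
q = 49.7 × 0.728 × 38.7 = 1400 J = 1.40 kJ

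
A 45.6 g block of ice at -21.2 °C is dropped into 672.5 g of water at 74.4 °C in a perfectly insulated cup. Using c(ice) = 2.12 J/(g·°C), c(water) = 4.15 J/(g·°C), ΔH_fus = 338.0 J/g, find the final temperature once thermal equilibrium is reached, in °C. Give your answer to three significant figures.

T_f = 63.8 °C

Heat to bring ice to 0 °C and melt it: q₁ = 45.6×2.12×21.2 + 45.6×338.0 = 17462 J
Heat the water can supply cooling to 0 °C: 672.5×4.15×74.4 = 207641 J > q₁, so all ice melts.
Energy balance: 672.5×4.15×(74.4 − T) = 17462 + 45.6×4.15×(T − 0)
2790.875(74.4 − T) = 17462 + 189.24 T
207641 − 17462 = 2980.115 T
T = 190179 / 2980.115 = 63.82 °C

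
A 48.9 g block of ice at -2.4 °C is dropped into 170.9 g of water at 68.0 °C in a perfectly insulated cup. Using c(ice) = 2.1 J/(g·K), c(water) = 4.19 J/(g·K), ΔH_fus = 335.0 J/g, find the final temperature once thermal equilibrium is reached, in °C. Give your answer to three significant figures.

Heat to bring ice to 0 °C and melt it: q₁ = 48.9×2.1×2.4 + 48.9×335.0 = 16628 J
Heat the water can supply cooling to 0 °C: 170.9×4.19×68.0 = 48692.8 J > q₁, so all ice melts.
Energy balance: 170.9×4.19×(68.0 − T) = 16628 + 48.9×4.19×(T − 0)
716.071(68.0 − T) = 16628 + 204.891 T
48692.8 − 16628 = 920.962 T
T = 32064.8 / 920.962 = 34.82 °C

T_f = 34.8 °C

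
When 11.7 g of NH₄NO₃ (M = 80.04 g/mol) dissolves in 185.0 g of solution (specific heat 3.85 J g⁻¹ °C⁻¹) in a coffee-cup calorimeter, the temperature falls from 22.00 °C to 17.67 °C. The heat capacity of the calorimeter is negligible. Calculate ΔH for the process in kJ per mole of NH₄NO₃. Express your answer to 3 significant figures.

|ΔT| = |17.67 − 22.00| = 4.33 °C
|q_surr| = (185.0 × 3.85) × 4.33 = 712.25 × 4.33 = 3084 J
n(NH₄NO₃) = 11.7 / 80.04 = 0.1462 mol
Temperature fell, so q_rxn = +|q_surr| = 3.084 kJ
ΔH = q_rxn / n = 21.09 kJ/mol

ΔH = 21.1 kJ/mol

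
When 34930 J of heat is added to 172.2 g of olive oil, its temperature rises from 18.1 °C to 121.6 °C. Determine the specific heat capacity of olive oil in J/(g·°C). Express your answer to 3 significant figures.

c = q / (m ΔT) = 34930 / (172.2 × 103.5)
c = 34930 / 17822.7 = 1.96 J/(g·°C)

c = 1.96 J/(g·°C)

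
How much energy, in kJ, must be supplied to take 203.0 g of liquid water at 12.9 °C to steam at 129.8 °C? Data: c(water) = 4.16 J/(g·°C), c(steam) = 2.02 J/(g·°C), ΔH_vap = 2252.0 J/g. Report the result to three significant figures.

q1 (heat water 12.9→100.0 °C): 203.0 × 4.16 × 87.1 = 73554 J
q2 (vaporize at 100 °C): 203.0 × 2252.0 = 457156 J
q3 (heat steam 100.0→129.8 °C): 203.0 × 2.02 × 29.8 = 12220 J
Total: 73554 + 457156 + 12220 = 542930 J = 543 kJ

q = 543 kJ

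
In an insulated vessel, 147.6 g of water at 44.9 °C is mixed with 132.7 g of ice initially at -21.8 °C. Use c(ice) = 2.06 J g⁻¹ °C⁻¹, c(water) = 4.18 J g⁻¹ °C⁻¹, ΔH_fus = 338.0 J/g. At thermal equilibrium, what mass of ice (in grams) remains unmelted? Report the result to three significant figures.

m_ice remaining = 68.4 g

Heat to warm all ice to 0 °C: 132.7×2.06×21.8 = 5959.3 J
Heat released by water cooling to 0 °C: 147.6×4.18×44.9 = 27702 J
27702 J < 5959.3 + 132.7×338.0 = 50811.9 J, so not all ice melts; final T = 0 °C.
Heat left for melting: 27702 − 5959.3 = 21742.7 J
Mass melted = 21742.7 / 338.0 = 64.33 g
Ice remaining = 132.7 − 64.33 = 68.37 g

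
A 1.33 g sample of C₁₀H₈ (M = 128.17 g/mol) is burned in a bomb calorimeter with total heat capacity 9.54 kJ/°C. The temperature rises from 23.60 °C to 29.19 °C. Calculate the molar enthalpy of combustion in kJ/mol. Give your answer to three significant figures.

ΔH = -5140 kJ/mol

ΔT = 29.19 − 23.60 = 5.59 °C
q_cal = C_cal × ΔT = 9.54 × 5.59 = 53.3286 kJ
n = 1.33 / 128.17 = 0.01038 mol
q_rxn = −q_cal = -53.3286 kJ
ΔH = -53.3286 / 0.01038 = -5138 kJ/mol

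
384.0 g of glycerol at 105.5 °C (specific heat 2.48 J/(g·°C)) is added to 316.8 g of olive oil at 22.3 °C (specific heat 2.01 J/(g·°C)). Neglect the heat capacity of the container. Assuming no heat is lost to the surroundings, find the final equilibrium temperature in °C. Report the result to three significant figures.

T_f = 72.2 °C

Heat lost by glycerol = heat gained by olive oil.
(384.0)(2.48)(105.5 − T) = (316.8)(2.01)(T − 22.3)
952.32 (105.5 − T) = 636.768 (T − 22.3)
100470 − 952.32 T = 636.768 T − 14200
114670 = 1589.088 T
T = 72.16 °C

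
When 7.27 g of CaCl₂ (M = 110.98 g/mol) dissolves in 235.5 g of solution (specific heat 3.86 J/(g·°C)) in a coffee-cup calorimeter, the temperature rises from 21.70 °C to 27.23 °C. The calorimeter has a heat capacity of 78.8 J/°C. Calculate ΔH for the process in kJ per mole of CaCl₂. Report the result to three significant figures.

|ΔT| = |27.23 − 21.70| = 5.53 °C
|q_surr| = (235.5 × 3.86 + 78.8) × 5.53 = 987.83 × 5.53 = 5463 J
n(CaCl₂) = 7.27 / 110.98 = 0.06551 mol
Temperature rose, so q_rxn = −|q_surr| = -5.463 kJ
ΔH = q_rxn / n = -83.39 kJ/mol

ΔH = -83.4 kJ/mol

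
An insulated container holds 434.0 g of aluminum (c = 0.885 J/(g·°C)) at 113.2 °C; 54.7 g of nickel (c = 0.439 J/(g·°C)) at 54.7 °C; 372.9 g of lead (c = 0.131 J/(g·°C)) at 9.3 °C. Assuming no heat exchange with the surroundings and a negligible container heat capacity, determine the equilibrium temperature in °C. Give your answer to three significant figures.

Σ mᵢcᵢ(T − Tᵢ) = 0  ⇒  T = Σ mᵢcᵢTᵢ / Σ mᵢcᵢ
Σ mᵢcᵢ = 434.0×0.885 + 54.7×0.439 + 372.9×0.131 = 456.9532
Σ mᵢcᵢTᵢ = 384.09×113.2 + 24.0133×54.7 + 48.8499×9.3 = 45247
T = 45247 / 456.9532 = 99.02 °C

T_f = 99.0 °C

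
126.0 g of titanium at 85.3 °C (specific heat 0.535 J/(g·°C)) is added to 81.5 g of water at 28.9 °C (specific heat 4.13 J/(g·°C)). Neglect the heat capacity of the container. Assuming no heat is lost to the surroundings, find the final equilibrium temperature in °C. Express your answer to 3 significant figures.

T_f = 38.3 °C

Heat lost by titanium = heat gained by water.
(126.0)(0.535)(85.3 − T) = (81.5)(4.13)(T − 28.9)
67.41 (85.3 − T) = 336.595 (T − 28.9)
5750.1 − 67.41 T = 336.595 T − 9727.6
15477.7 = 404.005 T
T = 38.31 °C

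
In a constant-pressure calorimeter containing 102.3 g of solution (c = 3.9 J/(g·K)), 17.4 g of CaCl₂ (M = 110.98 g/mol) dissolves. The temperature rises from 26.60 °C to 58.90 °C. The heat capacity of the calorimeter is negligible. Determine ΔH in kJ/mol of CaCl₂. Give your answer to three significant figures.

ΔH = -82.2 kJ/mol

|ΔT| = |58.90 − 26.60| = 32.30 °C
|q_surr| = (102.3 × 3.9) × 32.30 = 398.97 × 32.30 = 12890 J
n(CaCl₂) = 17.4 / 110.98 = 0.1568 mol
Temperature rose, so q_rxn = −|q_surr| = -12.89 kJ
ΔH = q_rxn / n = -82.21 kJ/mol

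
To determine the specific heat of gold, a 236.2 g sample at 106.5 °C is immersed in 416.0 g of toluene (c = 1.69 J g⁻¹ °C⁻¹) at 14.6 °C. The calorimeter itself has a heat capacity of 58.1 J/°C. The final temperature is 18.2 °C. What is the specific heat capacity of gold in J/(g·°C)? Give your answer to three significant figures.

q_gained = (416.0 × 1.69 + 58.1) × (18.2 − 14.6) = 2740 J
q_lost = 236.2 × c × (106.5 − 18.2) = 20856.46 c
Set equal: c = 2740 / 20856.46 = 0.131 J/(g·°C)

c = 0.131 J/(g·°C)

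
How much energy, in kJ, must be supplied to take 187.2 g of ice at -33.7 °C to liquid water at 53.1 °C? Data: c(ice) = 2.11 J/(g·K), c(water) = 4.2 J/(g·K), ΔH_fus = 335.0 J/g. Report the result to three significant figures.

q = 118 kJ

q1 (heat ice -33.7→0.0 °C): 187.2 × 2.11 × 33.7 = 13311 J
q2 (melt at 0 °C): 187.2 × 335.0 = 62712 J
q3 (heat water 0.0→53.1 °C): 187.2 × 4.2 × 53.1 = 41749 J
Total: 13311 + 62712 + 41749 = 117772 J = 118 kJ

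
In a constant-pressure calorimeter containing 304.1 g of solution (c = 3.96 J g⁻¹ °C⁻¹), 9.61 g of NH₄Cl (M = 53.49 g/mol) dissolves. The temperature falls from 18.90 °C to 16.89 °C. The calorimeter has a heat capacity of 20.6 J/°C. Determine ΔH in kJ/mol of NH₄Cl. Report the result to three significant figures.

|ΔT| = |16.89 − 18.90| = 2.01 °C
|q_surr| = (304.1 × 3.96 + 20.6) × 2.01 = 1224.836 × 2.01 = 2462 J
n(NH₄Cl) = 9.61 / 53.49 = 0.1797 mol
Temperature fell, so q_rxn = +|q_surr| = 2.462 kJ
ΔH = q_rxn / n = 13.70 kJ/mol

ΔH = 13.7 kJ/mol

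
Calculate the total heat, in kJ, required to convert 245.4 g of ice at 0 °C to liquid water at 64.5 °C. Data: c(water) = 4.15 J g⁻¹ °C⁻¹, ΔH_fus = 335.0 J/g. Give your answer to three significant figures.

q1 (melt at 0 °C): 245.4 × 335.0 = 82209 J
q2 (heat water 0.0→64.5 °C): 245.4 × 4.15 × 64.5 = 65687 J
Total: 82209 + 65687 = 147896 J = 148 kJ

q = 148 kJ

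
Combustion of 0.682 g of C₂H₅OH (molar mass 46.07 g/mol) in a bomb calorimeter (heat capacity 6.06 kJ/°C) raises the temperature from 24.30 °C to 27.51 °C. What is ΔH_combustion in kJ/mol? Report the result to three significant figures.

ΔT = 27.51 − 24.30 = 3.21 °C
q_cal = C_cal × ΔT = 6.06 × 3.21 = 19.4526 kJ
n = 0.682 / 46.07 = 0.01480 mol
q_rxn = −q_cal = -19.4526 kJ
ΔH = -19.4526 / 0.01480 = -1314 kJ/mol

ΔH = -1310 kJ/mol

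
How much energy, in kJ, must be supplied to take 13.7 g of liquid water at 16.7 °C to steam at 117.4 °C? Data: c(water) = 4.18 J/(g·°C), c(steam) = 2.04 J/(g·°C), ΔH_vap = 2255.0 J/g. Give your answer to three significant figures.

q1 (heat water 16.7→100.0 °C): 13.7 × 4.18 × 83.3 = 4770 J
q2 (vaporize at 100 °C): 13.7 × 2255.0 = 30894 J
q3 (heat steam 100.0→117.4 °C): 13.7 × 2.04 × 17.4 = 486 J
Total: 4770 + 30894 + 486 = 36150 J = 36.2 kJ

q = 36.2 kJ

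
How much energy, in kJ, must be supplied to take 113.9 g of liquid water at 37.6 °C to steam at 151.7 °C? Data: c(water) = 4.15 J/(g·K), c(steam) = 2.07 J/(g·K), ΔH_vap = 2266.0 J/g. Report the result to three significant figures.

q = 300 kJ

q1 (heat water 37.6→100.0 °C): 113.9 × 4.15 × 62.4 = 29496 J
q2 (vaporize at 100 °C): 113.9 × 2266.0 = 258097 J
q3 (heat steam 100.0→151.7 °C): 113.9 × 2.07 × 51.7 = 12189 J
Total: 29496 + 258097 + 12189 = 299782 J = 300 kJ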